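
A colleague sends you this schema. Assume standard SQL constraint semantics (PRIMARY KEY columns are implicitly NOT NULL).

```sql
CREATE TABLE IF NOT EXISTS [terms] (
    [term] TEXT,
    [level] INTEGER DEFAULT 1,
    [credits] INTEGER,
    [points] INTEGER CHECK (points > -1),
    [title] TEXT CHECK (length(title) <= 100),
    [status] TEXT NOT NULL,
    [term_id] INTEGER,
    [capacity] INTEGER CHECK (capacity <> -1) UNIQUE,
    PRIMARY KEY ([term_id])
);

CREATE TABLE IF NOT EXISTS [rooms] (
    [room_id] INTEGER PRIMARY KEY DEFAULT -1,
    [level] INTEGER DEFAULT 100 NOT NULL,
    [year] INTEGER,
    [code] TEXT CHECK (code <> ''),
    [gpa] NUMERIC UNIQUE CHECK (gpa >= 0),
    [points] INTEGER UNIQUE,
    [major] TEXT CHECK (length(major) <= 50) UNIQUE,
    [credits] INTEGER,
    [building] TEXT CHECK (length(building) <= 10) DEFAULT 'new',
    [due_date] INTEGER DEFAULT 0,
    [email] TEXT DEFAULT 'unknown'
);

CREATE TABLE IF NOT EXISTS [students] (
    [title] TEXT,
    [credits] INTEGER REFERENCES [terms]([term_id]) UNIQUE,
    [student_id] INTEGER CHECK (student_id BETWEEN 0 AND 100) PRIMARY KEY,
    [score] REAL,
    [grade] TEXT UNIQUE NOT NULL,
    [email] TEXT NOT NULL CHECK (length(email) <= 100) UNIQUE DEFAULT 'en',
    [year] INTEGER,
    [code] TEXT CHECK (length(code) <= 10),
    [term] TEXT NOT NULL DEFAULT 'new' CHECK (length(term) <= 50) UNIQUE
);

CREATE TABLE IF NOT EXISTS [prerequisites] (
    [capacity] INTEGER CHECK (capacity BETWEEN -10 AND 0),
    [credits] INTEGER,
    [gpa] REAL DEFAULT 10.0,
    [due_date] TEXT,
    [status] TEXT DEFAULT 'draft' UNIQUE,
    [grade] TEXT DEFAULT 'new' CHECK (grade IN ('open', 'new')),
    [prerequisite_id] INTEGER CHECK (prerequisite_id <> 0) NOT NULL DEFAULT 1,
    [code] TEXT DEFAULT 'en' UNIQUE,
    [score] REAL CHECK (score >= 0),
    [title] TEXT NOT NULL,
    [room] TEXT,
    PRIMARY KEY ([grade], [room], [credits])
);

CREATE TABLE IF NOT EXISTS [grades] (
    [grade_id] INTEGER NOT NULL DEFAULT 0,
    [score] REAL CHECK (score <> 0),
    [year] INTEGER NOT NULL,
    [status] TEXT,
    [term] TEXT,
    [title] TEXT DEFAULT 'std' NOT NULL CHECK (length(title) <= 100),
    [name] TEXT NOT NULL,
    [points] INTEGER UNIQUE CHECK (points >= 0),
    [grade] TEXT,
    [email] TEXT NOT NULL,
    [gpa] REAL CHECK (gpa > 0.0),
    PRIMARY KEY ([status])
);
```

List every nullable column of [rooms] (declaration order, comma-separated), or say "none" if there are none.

year, code, gpa, points, major, credits, building, due_date, email

- room_id: part of the PRIMARY KEY, which implies NOT NULL → not nullable.
- level: declared NOT NULL → not nullable.
- year: no NOT NULL constraint applies → nullable.
- code: CHECK does not forbid NULL (a CHECK constraint passes when its expression is NULL) → nullable.
- gpa: CHECK does not forbid NULL (a CHECK constraint passes when its expression is NULL) → nullable.
- points: UNIQUE does not imply NOT NULL → nullable.
- major: CHECK does not forbid NULL (a CHECK constraint passes when its expression is NULL) → nullable.
- credits: no NOT NULL constraint applies → nullable.
- building: CHECK does not forbid NULL (a CHECK constraint passes when its expression is NULL) → nullable.
- due_date: DEFAULT only fills an omitted column; an explicit NULL is still allowed → nullable.
- email: DEFAULT only fills an omitted column; an explicit NULL is still allowed → nullable.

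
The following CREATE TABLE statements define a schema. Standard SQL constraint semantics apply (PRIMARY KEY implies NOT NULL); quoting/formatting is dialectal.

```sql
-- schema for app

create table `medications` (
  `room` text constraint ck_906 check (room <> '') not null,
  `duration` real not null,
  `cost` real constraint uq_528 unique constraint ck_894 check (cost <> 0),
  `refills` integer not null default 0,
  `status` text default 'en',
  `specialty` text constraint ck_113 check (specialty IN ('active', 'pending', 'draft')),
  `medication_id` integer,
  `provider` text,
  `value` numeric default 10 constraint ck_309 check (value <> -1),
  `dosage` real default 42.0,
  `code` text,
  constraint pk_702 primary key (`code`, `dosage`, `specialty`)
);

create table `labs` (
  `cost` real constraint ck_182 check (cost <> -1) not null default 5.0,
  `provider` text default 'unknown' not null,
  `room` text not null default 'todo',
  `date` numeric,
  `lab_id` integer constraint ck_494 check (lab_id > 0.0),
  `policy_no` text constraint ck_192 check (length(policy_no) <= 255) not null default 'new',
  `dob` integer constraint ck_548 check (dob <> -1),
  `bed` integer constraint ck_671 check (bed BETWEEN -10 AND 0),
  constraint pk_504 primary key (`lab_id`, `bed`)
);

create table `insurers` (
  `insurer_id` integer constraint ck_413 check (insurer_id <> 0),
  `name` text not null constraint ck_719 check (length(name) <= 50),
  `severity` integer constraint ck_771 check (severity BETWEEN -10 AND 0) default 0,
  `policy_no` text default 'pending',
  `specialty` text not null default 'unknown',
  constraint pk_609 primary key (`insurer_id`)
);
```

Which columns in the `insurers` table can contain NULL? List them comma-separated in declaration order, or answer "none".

- insurer_id: part of the PRIMARY KEY, which implies NOT NULL → not nullable.
- name: declared NOT NULL → not nullable.
- severity: CHECK does not forbid NULL (a CHECK constraint passes when its expression is NULL) → nullable.
- policy_no: DEFAULT only fills an omitted column; an explicit NULL is still allowed → nullable.
- specialty: declared NOT NULL → not nullable.

severity, policy_no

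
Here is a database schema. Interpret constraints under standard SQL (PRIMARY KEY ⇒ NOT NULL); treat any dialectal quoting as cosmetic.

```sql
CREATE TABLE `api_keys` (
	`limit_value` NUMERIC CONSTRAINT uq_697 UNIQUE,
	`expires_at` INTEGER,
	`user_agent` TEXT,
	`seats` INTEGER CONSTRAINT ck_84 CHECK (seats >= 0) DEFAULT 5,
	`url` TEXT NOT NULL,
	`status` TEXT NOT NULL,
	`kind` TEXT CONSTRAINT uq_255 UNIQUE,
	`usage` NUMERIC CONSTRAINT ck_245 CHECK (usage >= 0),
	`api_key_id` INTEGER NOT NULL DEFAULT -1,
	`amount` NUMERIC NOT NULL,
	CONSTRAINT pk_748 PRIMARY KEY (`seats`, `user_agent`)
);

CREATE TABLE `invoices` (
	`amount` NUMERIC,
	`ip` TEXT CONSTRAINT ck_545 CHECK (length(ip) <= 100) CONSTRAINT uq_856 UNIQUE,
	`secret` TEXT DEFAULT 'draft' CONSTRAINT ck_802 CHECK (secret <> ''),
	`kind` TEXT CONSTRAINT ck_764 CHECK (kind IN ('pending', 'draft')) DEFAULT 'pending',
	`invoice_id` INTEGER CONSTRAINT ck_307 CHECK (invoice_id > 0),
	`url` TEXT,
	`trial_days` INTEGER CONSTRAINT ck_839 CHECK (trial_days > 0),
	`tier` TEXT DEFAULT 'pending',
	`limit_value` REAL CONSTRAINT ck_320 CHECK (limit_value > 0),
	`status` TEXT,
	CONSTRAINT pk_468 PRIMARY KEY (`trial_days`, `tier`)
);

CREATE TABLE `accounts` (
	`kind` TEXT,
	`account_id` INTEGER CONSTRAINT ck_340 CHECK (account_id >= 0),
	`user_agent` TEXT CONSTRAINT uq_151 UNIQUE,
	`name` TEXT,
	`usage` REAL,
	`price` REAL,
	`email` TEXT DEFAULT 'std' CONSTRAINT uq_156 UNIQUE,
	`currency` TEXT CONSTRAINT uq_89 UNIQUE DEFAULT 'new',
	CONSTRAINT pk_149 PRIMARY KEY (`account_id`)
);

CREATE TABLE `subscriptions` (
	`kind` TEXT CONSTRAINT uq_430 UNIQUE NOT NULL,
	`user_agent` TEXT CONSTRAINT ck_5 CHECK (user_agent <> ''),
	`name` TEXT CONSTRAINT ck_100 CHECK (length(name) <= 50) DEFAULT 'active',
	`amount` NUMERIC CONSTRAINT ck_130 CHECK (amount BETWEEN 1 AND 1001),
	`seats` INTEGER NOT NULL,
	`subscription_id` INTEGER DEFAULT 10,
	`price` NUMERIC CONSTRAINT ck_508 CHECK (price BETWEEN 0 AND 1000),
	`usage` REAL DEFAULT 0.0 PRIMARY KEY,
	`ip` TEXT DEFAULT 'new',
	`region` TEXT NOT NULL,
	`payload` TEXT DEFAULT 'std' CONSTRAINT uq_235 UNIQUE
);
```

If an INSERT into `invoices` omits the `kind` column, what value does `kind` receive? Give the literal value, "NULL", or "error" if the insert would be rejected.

kind has an explicit DEFAULT 'pending'.
When the column is omitted from an INSERT, that default is used.

'pending'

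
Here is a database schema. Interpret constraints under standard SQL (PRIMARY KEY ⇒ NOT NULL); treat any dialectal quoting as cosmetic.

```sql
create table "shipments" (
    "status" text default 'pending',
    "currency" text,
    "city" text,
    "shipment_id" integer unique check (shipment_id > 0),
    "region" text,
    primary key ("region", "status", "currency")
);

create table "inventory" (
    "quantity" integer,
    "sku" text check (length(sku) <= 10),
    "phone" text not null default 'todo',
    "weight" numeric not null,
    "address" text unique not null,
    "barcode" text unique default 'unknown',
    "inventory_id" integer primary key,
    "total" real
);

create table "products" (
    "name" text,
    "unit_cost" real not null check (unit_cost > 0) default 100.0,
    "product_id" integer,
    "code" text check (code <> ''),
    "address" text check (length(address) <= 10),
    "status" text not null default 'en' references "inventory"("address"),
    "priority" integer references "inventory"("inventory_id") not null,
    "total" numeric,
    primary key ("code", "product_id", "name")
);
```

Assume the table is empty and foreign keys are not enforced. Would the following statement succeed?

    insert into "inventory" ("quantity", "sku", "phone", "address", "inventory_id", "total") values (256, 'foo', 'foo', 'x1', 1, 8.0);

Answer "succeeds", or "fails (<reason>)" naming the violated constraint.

fails (NOT NULL on weight)

weight is omitted from the column list and has no DEFAULT, so it would receive NULL.
But weight is declared NOT NULL.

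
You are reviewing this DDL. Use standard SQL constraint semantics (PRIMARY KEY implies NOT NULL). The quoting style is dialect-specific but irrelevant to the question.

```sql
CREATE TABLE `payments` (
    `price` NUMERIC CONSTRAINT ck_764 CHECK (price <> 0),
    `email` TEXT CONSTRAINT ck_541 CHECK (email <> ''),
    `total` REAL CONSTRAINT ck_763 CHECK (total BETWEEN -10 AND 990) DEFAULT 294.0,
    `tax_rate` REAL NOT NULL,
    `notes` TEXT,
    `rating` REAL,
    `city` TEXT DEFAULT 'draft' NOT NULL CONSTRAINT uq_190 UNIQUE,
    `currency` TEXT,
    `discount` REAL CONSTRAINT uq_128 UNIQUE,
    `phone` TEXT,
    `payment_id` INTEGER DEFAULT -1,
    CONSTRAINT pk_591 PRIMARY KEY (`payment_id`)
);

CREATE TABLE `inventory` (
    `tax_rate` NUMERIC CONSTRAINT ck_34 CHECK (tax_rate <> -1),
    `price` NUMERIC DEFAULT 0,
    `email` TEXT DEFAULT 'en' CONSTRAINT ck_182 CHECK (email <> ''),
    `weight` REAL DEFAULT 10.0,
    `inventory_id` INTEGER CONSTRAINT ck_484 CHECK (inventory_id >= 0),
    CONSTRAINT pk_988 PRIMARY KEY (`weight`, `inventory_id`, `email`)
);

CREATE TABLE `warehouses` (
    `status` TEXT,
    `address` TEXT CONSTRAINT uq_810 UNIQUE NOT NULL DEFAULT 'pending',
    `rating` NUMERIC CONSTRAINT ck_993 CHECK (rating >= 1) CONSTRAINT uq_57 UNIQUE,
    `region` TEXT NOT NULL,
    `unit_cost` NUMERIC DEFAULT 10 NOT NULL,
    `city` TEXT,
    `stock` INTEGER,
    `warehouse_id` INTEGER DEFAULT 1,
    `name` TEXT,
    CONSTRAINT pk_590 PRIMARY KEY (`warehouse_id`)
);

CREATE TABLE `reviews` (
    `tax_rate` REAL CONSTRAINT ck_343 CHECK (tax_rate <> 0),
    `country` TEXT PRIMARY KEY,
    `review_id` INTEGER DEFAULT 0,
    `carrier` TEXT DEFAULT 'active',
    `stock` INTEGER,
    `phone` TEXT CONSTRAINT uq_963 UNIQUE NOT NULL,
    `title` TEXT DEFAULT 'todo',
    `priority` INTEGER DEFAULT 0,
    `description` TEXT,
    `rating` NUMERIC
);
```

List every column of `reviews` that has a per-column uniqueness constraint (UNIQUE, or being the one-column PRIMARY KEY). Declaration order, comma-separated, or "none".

country, phone

- tax_rate: no UNIQUE or single-column PK constraint.
- country: single-column PRIMARY KEY → unique.
- review_id: no UNIQUE or single-column PK constraint.
- carrier: no UNIQUE or single-column PK constraint.
- stock: no UNIQUE or single-column PK constraint.
- phone: declared UNIQUE → unique.
- title: no UNIQUE or single-column PK constraint.
- priority: no UNIQUE or single-column PK constraint.
- description: no UNIQUE or single-column PK constraint.
- rating: no UNIQUE or single-column PK constraint.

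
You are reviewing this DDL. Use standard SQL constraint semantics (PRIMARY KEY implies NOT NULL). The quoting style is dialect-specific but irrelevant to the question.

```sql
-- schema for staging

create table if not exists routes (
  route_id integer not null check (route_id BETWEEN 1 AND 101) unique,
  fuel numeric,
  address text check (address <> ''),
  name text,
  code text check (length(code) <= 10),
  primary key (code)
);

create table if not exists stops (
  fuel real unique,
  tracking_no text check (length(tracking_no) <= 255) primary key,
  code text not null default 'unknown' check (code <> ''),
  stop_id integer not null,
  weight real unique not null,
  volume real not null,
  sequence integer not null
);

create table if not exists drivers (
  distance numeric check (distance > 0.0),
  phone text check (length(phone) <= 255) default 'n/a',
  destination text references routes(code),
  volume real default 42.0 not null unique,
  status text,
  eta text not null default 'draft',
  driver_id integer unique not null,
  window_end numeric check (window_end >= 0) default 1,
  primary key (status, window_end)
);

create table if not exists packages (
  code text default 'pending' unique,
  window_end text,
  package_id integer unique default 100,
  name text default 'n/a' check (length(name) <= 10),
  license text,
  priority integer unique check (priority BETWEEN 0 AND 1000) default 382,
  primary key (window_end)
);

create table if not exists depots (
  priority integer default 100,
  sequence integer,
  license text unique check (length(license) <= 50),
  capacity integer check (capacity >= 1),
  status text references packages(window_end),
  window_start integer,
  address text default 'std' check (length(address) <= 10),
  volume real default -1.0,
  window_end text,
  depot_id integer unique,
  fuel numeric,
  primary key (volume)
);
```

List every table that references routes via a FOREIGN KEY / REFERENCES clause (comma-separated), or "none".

- drivers.destination references routes(code).

drivers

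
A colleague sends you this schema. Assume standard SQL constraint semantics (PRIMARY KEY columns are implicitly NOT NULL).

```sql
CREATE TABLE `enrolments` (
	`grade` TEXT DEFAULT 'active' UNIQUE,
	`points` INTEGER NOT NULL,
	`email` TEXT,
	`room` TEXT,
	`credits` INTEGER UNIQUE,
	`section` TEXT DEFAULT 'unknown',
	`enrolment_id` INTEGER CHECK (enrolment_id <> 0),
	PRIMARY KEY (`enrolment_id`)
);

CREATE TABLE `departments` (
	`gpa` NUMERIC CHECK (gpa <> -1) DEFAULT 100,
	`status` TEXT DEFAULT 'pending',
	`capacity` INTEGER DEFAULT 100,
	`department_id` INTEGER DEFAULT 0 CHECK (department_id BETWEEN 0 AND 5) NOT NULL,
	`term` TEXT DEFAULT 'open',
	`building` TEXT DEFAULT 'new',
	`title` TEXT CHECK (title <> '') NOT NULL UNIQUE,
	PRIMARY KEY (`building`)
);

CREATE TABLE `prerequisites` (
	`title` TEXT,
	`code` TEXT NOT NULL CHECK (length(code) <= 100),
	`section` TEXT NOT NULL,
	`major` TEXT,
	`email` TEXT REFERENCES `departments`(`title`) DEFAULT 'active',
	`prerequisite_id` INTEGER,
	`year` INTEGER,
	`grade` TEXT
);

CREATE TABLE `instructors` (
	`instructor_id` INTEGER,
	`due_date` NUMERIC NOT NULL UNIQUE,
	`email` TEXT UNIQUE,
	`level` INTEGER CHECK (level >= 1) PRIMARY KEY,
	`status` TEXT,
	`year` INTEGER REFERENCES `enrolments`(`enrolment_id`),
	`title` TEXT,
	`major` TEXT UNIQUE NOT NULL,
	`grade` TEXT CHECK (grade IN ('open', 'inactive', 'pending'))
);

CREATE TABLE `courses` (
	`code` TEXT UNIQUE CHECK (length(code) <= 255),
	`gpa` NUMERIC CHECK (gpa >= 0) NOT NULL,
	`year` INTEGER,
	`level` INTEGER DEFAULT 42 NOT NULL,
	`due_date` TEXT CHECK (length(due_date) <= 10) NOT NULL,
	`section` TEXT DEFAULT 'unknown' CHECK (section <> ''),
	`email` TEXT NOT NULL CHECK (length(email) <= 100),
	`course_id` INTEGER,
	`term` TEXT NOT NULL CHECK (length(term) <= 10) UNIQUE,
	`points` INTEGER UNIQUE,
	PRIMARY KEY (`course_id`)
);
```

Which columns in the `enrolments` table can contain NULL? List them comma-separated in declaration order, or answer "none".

- grade: UNIQUE does not imply NOT NULL → nullable.
- points: declared NOT NULL → not nullable.
- email: no NOT NULL constraint applies → nullable.
- room: no NOT NULL constraint applies → nullable.
- credits: UNIQUE does not imply NOT NULL → nullable.
- section: DEFAULT only fills an omitted column; an explicit NULL is still allowed → nullable.
- enrolment_id: part of the PRIMARY KEY, which implies NOT NULL → not nullable.

grade, email, room, credits, section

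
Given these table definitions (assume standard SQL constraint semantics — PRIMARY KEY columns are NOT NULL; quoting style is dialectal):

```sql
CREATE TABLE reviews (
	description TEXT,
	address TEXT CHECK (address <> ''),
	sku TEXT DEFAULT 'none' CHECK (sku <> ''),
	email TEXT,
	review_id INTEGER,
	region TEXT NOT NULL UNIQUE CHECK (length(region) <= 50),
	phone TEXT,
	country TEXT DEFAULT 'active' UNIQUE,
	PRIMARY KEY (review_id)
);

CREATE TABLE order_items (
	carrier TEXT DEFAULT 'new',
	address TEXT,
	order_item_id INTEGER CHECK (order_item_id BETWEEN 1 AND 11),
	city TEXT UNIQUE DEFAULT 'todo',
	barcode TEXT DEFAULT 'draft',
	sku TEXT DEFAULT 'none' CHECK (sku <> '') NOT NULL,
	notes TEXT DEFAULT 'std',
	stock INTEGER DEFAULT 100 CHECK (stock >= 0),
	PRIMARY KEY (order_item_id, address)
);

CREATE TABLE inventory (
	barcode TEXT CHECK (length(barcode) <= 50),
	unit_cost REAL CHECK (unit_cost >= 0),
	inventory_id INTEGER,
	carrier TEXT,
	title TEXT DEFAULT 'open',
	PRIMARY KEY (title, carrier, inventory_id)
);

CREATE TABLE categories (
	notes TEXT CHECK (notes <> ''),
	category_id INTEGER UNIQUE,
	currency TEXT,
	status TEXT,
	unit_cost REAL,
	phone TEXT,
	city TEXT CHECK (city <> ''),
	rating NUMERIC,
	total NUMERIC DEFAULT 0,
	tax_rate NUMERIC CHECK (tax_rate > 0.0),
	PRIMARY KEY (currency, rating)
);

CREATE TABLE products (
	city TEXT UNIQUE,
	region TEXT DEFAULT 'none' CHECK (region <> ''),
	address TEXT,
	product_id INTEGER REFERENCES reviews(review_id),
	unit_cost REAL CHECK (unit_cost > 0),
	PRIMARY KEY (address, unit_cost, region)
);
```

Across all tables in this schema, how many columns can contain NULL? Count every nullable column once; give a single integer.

23

reviews: 6 nullable (description, address, sku, email, phone, country — PK (review_id) and explicit NOT NULL columns excluded).
order_items: 5 nullable (carrier, city, barcode, notes, stock — PK (order_item_id, address) and explicit NOT NULL columns excluded).
inventory: 2 nullable (barcode, unit_cost — PK (title, carrier, inventory_id) and explicit NOT NULL columns excluded).
categories: 8 nullable (notes, category_id, status, unit_cost, phone, city, total, tax_rate — PK (currency, rating) and explicit NOT NULL columns excluded).
products: 2 nullable (city, product_id — PK (address, unit_cost, region) and explicit NOT NULL columns excluded).
Total: 6 + 5 + 2 + 8 + 2 = 23.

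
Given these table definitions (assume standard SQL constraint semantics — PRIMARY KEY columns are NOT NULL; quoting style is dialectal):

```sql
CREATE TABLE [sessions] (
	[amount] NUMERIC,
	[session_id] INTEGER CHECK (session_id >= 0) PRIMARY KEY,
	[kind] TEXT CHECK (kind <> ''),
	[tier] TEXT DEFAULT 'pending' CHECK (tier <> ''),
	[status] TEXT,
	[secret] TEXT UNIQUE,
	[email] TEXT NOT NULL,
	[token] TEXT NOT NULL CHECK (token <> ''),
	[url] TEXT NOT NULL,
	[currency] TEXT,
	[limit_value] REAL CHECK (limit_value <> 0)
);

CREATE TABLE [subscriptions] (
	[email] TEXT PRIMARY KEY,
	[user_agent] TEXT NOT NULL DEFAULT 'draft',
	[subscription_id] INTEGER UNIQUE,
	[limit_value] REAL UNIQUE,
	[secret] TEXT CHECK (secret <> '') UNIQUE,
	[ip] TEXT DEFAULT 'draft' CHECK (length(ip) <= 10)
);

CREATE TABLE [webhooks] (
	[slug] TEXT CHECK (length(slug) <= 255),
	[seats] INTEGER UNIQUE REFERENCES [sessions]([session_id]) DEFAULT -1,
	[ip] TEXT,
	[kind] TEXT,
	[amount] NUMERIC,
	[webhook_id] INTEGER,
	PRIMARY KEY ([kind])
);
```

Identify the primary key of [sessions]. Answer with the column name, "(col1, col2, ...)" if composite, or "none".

session_id

session_id is declared PRIMARY KEY inline on the column.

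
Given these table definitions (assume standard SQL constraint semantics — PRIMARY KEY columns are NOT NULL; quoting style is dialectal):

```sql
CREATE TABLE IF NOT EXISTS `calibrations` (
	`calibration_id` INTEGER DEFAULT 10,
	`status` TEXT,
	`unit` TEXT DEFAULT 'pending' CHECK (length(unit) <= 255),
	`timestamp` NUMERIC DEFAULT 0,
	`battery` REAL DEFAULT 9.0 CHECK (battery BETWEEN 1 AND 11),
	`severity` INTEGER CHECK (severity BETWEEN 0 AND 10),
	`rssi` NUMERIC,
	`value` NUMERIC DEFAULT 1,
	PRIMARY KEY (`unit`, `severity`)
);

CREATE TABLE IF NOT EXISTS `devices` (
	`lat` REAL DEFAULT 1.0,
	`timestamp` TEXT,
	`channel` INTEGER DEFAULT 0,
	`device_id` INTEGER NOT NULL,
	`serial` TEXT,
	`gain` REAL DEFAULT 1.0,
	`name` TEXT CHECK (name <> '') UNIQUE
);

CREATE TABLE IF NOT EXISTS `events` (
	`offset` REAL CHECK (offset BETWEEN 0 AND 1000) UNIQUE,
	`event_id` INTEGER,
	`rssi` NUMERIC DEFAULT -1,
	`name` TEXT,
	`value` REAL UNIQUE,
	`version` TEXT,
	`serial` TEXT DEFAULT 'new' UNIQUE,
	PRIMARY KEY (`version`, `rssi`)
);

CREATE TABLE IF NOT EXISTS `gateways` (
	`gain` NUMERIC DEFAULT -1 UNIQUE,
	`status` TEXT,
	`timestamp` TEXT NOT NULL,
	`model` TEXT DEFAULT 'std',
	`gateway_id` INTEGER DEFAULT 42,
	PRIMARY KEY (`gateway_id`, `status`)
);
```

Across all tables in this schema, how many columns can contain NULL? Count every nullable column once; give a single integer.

19

calibrations: 6 nullable (calibration_id, status, timestamp, battery, rssi, value — PK (unit, severity) and explicit NOT NULL columns excluded).
devices: 6 nullable (lat, timestamp, channel, serial, gain, name — PK none and explicit NOT NULL columns excluded).
events: 5 nullable (offset, event_id, name, value, serial — PK (version, rssi) and explicit NOT NULL columns excluded).
gateways: 2 nullable (gain, model — PK (gateway_id, status) and explicit NOT NULL columns excluded).
Total: 6 + 6 + 5 + 2 = 19.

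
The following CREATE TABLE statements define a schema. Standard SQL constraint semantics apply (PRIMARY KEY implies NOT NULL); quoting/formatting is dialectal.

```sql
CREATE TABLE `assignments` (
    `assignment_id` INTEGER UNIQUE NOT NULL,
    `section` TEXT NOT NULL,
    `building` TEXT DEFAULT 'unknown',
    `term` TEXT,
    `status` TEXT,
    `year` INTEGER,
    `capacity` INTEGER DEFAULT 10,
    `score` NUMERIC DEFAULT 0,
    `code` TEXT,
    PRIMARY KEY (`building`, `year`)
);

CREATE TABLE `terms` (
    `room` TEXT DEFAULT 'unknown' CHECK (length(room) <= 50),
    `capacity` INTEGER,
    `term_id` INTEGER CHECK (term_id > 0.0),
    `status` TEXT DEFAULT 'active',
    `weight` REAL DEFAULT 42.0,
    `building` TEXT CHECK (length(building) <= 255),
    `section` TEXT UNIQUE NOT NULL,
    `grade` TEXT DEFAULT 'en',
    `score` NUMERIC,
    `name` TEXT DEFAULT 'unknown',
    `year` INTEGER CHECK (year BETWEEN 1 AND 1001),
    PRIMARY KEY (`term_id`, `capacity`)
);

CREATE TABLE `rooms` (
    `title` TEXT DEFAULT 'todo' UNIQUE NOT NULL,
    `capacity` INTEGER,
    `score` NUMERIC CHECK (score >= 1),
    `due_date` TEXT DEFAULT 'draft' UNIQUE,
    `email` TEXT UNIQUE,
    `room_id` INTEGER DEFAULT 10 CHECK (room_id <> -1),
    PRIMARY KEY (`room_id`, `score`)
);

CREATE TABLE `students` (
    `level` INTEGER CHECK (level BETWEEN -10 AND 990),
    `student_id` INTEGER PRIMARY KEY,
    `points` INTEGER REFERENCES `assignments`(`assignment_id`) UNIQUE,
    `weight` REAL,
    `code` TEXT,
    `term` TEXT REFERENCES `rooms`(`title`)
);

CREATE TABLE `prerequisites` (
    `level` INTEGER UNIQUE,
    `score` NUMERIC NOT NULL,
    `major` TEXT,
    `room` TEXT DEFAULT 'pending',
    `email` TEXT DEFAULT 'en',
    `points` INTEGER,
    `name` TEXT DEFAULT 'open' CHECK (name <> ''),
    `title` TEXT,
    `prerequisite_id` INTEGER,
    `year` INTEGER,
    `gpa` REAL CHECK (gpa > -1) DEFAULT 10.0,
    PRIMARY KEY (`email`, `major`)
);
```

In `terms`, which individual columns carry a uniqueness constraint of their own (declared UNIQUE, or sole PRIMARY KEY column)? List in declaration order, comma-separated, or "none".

- room: no UNIQUE or single-column PK constraint.
- capacity: part of a composite PRIMARY KEY — only the tuple is unique, not this column on its own.
- term_id: part of a composite PRIMARY KEY — only the tuple is unique, not this column on its own.
- status: no UNIQUE or single-column PK constraint.
- weight: no UNIQUE or single-column PK constraint.
- building: no UNIQUE or single-column PK constraint.
- section: declared UNIQUE → unique.
- grade: no UNIQUE or single-column PK constraint.
- score: no UNIQUE or single-column PK constraint.
- name: no UNIQUE or single-column PK constraint.
- year: no UNIQUE or single-column PK constraint.

section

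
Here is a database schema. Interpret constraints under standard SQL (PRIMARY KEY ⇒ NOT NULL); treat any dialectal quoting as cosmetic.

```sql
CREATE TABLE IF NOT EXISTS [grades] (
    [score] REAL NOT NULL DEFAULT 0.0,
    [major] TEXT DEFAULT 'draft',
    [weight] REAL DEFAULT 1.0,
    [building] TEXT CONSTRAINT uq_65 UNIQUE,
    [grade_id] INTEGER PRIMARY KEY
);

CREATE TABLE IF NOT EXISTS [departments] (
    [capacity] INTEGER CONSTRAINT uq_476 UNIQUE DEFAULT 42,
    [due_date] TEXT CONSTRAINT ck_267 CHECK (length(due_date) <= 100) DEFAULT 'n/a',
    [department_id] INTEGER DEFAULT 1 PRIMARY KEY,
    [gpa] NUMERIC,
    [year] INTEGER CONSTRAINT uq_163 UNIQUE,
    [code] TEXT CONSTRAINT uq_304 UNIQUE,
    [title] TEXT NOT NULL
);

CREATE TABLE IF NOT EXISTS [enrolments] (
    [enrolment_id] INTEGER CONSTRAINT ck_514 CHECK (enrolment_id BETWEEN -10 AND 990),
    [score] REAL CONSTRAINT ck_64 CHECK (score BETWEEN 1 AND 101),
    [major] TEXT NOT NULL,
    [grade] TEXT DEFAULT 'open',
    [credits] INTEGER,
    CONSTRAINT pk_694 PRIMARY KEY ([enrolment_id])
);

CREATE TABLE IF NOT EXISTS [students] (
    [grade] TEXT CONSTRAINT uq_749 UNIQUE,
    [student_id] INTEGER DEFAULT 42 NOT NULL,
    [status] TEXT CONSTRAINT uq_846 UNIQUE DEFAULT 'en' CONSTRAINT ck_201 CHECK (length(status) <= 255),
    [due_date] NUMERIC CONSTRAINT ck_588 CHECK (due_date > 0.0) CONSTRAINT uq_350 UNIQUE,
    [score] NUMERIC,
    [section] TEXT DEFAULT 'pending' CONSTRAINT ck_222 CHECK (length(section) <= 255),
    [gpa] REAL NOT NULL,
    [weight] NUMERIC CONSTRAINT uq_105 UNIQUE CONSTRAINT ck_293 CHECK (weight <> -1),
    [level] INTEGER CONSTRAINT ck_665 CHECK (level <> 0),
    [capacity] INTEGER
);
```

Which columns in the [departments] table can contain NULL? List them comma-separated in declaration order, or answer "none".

capacity, due_date, gpa, year, code

- capacity: UNIQUE does not imply NOT NULL → nullable.
- due_date: CHECK does not forbid NULL (a CHECK constraint passes when its expression is NULL) → nullable.
- department_id: part of the PRIMARY KEY, which implies NOT NULL → not nullable.
- gpa: no NOT NULL constraint applies → nullable.
- year: UNIQUE does not imply NOT NULL → nullable.
- code: UNIQUE does not imply NOT NULL → nullable.
- title: declared NOT NULL → not nullable.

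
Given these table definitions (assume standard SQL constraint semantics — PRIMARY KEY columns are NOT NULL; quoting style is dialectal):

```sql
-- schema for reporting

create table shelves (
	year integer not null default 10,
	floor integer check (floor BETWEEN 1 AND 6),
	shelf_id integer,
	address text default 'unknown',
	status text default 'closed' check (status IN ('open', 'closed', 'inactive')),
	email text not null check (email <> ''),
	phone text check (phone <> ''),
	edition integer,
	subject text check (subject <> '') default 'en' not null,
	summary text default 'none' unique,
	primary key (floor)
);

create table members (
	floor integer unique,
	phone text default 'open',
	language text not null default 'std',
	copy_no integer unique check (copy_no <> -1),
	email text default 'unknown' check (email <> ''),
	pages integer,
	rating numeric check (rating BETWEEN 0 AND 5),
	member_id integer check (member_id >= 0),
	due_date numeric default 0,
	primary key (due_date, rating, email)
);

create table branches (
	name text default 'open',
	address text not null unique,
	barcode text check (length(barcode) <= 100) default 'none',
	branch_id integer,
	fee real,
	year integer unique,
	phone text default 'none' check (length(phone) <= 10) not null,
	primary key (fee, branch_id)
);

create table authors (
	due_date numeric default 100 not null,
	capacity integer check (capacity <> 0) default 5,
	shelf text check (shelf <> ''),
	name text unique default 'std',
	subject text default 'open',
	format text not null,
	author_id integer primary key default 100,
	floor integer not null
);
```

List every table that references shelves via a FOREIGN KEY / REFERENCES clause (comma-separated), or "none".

none

No REFERENCES clause anywhere in the schema names shelves.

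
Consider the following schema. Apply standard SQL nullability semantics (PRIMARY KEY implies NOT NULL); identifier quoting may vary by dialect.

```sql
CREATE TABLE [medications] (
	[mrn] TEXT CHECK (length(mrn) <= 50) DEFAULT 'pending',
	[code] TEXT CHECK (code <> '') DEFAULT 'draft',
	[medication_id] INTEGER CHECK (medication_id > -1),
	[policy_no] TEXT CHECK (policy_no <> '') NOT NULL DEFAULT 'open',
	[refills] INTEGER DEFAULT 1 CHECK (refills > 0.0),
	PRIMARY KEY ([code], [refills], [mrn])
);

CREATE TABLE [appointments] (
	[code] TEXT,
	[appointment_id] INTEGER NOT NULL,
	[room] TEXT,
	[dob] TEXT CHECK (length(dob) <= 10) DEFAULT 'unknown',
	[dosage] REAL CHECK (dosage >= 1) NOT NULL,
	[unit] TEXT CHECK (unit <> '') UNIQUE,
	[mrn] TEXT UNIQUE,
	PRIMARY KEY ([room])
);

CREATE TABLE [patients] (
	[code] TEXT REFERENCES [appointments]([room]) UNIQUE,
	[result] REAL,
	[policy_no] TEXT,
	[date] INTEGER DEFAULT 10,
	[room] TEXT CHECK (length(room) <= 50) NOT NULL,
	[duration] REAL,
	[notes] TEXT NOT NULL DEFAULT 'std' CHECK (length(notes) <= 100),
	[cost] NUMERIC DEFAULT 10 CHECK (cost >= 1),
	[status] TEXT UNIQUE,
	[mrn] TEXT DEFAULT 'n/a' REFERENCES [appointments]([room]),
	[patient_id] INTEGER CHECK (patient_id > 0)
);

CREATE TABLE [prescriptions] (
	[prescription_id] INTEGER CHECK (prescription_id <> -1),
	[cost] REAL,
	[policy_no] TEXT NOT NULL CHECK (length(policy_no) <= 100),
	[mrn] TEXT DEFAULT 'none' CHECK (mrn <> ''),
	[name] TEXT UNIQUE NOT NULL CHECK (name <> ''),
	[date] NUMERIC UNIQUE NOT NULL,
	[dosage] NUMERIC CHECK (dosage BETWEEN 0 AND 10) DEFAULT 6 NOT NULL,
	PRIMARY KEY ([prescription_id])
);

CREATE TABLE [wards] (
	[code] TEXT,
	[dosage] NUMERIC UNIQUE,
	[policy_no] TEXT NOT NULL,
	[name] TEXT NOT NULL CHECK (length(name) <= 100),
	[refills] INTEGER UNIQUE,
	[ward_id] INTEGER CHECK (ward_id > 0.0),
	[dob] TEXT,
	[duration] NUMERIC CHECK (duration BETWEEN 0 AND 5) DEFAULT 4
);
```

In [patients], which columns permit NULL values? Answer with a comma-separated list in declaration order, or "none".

code, result, policy_no, date, duration, cost, status, mrn, patient_id

- code: a foreign key column may be NULL unless separately constrained → nullable.
- result: no NOT NULL constraint applies → nullable.
- policy_no: no NOT NULL constraint applies → nullable.
- date: DEFAULT only fills an omitted column; an explicit NULL is still allowed → nullable.
- room: declared NOT NULL → not nullable.
- duration: no NOT NULL constraint applies → nullable.
- notes: declared NOT NULL → not nullable.
- cost: CHECK does not forbid NULL (a CHECK constraint passes when its expression is NULL) → nullable.
- status: UNIQUE does not imply NOT NULL → nullable.
- mrn: a foreign key column may be NULL unless separately constrained → nullable.
- patient_id: CHECK does not forbid NULL (a CHECK constraint passes when its expression is NULL) → nullable.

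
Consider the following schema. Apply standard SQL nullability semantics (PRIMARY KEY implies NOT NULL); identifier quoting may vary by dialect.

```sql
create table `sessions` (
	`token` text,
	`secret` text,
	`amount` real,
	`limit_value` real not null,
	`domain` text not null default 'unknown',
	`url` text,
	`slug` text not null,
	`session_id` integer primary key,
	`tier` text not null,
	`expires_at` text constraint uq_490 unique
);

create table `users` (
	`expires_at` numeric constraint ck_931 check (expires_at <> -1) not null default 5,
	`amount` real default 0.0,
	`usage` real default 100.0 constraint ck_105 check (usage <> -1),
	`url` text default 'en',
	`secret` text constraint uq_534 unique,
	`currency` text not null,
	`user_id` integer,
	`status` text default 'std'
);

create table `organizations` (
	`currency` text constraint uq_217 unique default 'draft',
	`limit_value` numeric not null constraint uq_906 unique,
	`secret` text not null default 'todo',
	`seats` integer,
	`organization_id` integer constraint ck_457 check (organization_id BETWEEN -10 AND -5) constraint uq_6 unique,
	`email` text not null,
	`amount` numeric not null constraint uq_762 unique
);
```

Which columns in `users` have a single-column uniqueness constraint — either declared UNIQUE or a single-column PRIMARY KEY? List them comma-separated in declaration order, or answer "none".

- expires_at: no UNIQUE or single-column PK constraint.
- amount: no UNIQUE or single-column PK constraint.
- usage: no UNIQUE or single-column PK constraint.
- url: no UNIQUE or single-column PK constraint.
- secret: declared UNIQUE → unique.
- currency: no UNIQUE or single-column PK constraint.
- user_id: no UNIQUE or single-column PK constraint.
- status: no UNIQUE or single-column PK constraint.

secret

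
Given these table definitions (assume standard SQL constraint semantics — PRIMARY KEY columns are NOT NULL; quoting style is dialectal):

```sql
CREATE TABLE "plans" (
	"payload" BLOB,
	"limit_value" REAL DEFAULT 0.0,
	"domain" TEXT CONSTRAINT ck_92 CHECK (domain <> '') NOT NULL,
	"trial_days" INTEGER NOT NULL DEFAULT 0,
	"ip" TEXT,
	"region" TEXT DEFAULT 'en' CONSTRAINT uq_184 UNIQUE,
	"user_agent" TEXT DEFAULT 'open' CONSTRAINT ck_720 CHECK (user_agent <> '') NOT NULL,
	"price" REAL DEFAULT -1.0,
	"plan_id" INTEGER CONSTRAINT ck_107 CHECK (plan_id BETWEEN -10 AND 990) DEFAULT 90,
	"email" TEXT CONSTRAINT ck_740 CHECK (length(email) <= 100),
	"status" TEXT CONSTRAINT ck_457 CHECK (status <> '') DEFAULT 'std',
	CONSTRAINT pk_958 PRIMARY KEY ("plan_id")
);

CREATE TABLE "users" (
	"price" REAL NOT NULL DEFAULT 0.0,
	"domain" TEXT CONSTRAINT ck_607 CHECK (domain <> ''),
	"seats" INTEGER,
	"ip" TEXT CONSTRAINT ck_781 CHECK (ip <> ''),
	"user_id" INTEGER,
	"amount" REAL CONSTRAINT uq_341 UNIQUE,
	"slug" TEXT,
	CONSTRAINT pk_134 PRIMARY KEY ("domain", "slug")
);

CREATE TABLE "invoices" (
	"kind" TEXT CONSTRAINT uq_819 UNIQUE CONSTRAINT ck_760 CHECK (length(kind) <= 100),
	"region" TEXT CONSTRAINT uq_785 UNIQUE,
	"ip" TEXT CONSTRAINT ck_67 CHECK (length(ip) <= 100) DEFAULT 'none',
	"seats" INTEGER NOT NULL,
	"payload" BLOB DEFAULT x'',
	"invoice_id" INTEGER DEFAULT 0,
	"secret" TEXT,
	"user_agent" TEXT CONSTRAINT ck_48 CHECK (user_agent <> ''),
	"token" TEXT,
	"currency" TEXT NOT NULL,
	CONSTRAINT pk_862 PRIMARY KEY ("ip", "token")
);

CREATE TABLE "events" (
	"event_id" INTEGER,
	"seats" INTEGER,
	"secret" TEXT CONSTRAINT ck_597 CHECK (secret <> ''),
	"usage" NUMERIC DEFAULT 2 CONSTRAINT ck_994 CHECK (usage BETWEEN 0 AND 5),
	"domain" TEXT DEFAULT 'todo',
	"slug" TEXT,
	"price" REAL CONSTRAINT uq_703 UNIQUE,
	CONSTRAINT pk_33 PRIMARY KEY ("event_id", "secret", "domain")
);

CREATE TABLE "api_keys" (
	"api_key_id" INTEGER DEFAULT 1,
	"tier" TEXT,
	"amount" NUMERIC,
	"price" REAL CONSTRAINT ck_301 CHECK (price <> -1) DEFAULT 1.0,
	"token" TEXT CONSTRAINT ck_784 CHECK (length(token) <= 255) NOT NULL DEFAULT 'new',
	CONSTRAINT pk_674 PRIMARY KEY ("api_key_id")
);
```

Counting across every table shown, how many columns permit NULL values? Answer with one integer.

plans: 7 nullable (payload, limit_value, ip, region, price, email, status — PK (plan_id) and explicit NOT NULL columns excluded).
users: 4 nullable (seats, ip, user_id, amount — PK (domain, slug) and explicit NOT NULL columns excluded).
invoices: 6 nullable (kind, region, payload, invoice_id, secret, user_agent — PK (ip, token) and explicit NOT NULL columns excluded).
events: 4 nullable (seats, usage, slug, price — PK (event_id, secret, domain) and explicit NOT NULL columns excluded).
api_keys: 3 nullable (tier, amount, price — PK (api_key_id) and explicit NOT NULL columns excluded).
Total: 7 + 4 + 6 + 4 + 3 = 24.

24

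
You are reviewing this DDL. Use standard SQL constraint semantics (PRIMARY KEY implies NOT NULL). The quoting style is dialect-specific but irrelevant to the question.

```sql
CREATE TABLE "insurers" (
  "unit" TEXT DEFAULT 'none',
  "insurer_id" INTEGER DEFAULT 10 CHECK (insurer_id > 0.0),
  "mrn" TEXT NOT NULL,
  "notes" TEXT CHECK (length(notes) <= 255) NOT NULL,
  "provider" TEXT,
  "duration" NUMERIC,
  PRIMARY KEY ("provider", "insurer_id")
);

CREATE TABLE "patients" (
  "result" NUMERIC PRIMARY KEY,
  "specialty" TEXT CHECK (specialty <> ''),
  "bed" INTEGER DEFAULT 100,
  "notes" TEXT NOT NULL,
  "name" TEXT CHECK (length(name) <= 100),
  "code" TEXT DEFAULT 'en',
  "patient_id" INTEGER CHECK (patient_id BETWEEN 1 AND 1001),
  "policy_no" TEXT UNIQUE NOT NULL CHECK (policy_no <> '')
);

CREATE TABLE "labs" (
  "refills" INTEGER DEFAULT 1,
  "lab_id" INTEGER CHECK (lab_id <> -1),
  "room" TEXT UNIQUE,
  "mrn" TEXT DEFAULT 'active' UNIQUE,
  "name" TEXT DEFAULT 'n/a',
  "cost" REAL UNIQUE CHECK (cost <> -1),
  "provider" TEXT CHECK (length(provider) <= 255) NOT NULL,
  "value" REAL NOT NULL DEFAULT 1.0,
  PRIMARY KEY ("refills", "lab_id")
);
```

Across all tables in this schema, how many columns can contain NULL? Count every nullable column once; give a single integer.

11

insurers: 2 nullable (unit, duration — PK (provider, insurer_id) and explicit NOT NULL columns excluded).
patients: 5 nullable (specialty, bed, name, code, patient_id — PK (result) and explicit NOT NULL columns excluded).
labs: 4 nullable (room, mrn, name, cost — PK (refills, lab_id) and explicit NOT NULL columns excluded).
Total: 2 + 5 + 4 = 11.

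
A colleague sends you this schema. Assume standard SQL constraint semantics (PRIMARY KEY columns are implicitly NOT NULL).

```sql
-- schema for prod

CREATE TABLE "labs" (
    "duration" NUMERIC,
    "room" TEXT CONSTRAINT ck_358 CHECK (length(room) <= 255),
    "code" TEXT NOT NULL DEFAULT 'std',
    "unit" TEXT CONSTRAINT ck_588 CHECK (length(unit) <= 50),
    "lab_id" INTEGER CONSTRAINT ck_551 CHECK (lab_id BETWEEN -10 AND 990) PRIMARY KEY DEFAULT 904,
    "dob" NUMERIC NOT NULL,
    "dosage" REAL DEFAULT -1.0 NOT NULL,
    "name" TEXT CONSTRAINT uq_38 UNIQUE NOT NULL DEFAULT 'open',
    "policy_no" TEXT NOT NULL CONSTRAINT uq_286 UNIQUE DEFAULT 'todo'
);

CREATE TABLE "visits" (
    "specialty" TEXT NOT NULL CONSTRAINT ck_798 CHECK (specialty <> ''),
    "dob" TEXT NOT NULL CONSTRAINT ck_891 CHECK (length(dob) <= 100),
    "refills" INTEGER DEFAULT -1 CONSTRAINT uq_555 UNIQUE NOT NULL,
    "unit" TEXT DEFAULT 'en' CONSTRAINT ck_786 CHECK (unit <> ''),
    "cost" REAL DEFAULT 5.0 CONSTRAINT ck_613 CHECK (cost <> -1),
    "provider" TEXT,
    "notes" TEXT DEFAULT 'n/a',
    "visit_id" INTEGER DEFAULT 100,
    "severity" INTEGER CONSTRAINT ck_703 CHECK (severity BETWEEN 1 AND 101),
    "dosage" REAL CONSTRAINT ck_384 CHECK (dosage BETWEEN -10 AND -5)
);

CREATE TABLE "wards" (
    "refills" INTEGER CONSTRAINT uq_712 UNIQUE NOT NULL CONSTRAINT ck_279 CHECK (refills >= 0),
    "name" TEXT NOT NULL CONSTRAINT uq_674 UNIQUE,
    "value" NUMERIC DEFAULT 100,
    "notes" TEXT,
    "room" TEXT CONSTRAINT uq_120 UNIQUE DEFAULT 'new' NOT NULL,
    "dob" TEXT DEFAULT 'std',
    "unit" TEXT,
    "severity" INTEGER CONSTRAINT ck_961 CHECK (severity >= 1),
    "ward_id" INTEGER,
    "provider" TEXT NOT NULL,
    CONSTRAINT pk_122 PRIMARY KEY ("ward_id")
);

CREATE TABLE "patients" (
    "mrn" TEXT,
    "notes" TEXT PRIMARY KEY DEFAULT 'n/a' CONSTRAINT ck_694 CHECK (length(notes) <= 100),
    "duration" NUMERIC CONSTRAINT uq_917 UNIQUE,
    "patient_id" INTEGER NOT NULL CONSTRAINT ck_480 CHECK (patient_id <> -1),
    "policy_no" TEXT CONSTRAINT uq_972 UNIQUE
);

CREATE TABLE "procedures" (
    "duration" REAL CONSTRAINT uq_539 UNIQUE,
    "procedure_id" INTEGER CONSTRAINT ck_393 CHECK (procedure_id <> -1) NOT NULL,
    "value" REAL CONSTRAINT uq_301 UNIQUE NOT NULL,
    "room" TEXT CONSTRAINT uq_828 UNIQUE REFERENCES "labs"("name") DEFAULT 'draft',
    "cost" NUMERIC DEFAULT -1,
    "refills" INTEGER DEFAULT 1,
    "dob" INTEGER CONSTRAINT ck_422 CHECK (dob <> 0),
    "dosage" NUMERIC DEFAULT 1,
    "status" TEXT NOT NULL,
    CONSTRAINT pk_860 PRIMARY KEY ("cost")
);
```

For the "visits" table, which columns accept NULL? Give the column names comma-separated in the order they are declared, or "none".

unit, cost, provider, notes, visit_id, severity, dosage

- specialty: declared NOT NULL → not nullable.
- dob: declared NOT NULL → not nullable.
- refills: declared NOT NULL → not nullable.
- unit: CHECK does not forbid NULL (a CHECK constraint passes when its expression is NULL) → nullable.
- cost: CHECK does not forbid NULL (a CHECK constraint passes when its expression is NULL) → nullable.
- provider: no NOT NULL constraint applies → nullable.
- notes: DEFAULT only fills an omitted column; an explicit NULL is still allowed → nullable.
- visit_id: DEFAULT only fills an omitted column; an explicit NULL is still allowed → nullable.
- severity: CHECK does not forbid NULL (a CHECK constraint passes when its expression is NULL) → nullable.
- dosage: CHECK does not forbid NULL (a CHECK constraint passes when its expression is NULL) → nullable.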